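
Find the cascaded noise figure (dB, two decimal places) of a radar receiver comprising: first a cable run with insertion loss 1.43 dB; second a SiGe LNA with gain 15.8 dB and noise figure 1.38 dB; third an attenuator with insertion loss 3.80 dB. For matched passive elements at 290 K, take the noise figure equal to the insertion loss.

Convert to linear (a loss of L dB is a gain of −L dB): F_i = 10^(NF_i/10), G_i = 10^(G_i,dB/10)
  Stage 1: F_1 = 10^(1.43/10) = 1.390, G_1 = 10^(−1.43/10) = 0.7194
  Stage 2: F_2 = 10^(1.38/10) = 1.374, G_2 = 10^(15.8/10) = 38.02
  Stage 3: F_3 = 10^(3.80/10) = 2.399, G_3 = 10^(−3.80/10) = 0.4169
Friis cascade:
  F = 1.390 + (1.374 − 1)/0.7194 + (2.399 − 1)/27.35 = 1.961
NF = 10 log₁₀(1.961) = 2.92 dB

2.92 dB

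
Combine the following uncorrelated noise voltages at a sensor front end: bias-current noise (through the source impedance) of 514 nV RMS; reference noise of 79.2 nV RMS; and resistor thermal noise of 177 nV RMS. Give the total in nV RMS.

Uncorrelated sources add in power (mean-square): V_tot = √(ΣV_i²)
V_tot = √[(5.14×10⁻⁷)² + (7.92×10⁻⁸)² + (1.77×10⁻⁷)²] = 5.49×10⁻⁷ V = 549 nV

549 nV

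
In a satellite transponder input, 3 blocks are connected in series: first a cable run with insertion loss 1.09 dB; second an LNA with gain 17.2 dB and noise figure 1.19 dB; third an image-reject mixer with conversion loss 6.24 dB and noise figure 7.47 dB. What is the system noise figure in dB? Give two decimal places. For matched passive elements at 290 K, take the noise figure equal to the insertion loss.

2.56 dB

Convert to linear (a loss of L dB is a gain of −L dB): F_i = 10^(NF_i/10), G_i = 10^(G_i,dB/10)
  Stage 1: F_1 = 10^(1.09/10) = 1.285, G_1 = 10^(−1.09/10) = 0.7780
  Stage 2: F_2 = 10^(1.19/10) = 1.315, G_2 = 10^(17.2/10) = 52.48
  Stage 3: F_3 = 10^(7.47/10) = 5.585, G_3 = 10^(−6.24/10) = 0.2377
Friis cascade:
  F = 1.285 + (1.315 − 1)/0.7780 + (5.585 − 1)/40.83 = 1.803
NF = 10 log₁₀(1.803) = 2.56 dB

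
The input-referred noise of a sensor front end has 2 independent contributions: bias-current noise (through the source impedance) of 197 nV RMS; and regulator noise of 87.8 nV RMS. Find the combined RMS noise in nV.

Uncorrelated sources add in power (mean-square): V_tot = √(ΣV_i²)
V_tot = √[(1.97×10⁻⁷)² + (8.78×10⁻⁸)²] = 2.16×10⁻⁷ V = 216 nV

216 nV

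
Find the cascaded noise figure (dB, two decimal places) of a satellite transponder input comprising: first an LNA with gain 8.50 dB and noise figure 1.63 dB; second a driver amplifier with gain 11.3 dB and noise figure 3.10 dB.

Convert to linear (a loss of L dB is a gain of −L dB): F_i = 10^(NF_i/10), G_i = 10^(G_i,dB/10)
  Stage 1: F_1 = 10^(1.63/10) = 1.455, G_1 = 10^(8.50/10) = 7.079
  Stage 2: F_2 = 10^(3.10/10) = 2.042, G_2 = 10^(11.3/10) = 13.49
Friis cascade:
  F = 1.455 + (2.042 − 1)/7.079 = 1.603
NF = 10 log₁₀(1.603) = 2.05 dB

2.05 dB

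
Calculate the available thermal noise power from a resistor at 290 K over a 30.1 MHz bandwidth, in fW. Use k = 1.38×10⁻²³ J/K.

120 fW

P_n = kTB = 1.38×10⁻²³ × 290 × 3.01×10⁷ = 1.20×10⁻¹³ W = 120 fW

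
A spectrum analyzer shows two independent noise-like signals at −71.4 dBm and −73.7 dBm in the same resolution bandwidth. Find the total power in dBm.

Convert to linear, add, convert back:
P₁ = 7.24×10⁻¹¹ W, P₂ = 4.27×10⁻¹¹ W
P_tot = 1.15×10⁻¹⁰ W → 10 log₁₀(P_tot / 10⁻³) = −69.4 dBm

−69.4 dBm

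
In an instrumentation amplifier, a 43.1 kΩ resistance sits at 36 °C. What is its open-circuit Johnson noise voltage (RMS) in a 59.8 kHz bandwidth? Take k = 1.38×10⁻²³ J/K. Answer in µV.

6.63 µV

T = 36 °C + 273.15 = 309.15 K
V_n = √(4kTRB)
4kTRB = 4 × 1.38×10⁻²³ × 309.15 × 4.31×10⁴ × 5.98×10⁴ = 4.40×10⁻¹¹ V²
V_n = √(4.40×10⁻¹¹) = 6.63×10⁻⁶ V = 6.63 µV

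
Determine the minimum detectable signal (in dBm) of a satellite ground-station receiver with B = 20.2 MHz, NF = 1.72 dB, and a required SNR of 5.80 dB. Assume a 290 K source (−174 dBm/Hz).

−93.4 dBm

Sensitivity = −174 + 10 log₁₀(B) + NF + SNR_min
= −174 + 73.05 + 1.72 + 5.80
= −93.43 dBm → −93.4 dBm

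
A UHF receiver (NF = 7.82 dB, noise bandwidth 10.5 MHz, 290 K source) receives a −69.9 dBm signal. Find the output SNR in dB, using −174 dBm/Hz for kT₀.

26.1 dB

Noise floor: N = −174 + 10 log₁₀(B) + NF
10 log₁₀(1.05×10⁷) = 70.21 dB
N = −174 + 70.21 + 7.82 = −95.97 dBm
SNR = P_sig − N = −69.9 − (−95.97) = 26.07 dB → 26.1 dB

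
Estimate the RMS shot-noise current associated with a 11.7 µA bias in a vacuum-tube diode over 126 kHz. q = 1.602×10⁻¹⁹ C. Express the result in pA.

I_n = √(2qI·B)
2qI·B = 2 × 1.602×10⁻¹⁹ × 1.17×10⁻⁵ × 1.26×10⁵ = 4.72×10⁻¹⁹ A²
I_n = √(4.72×10⁻¹⁹) = 6.87×10⁻¹⁰ A = 687 pA

687 pA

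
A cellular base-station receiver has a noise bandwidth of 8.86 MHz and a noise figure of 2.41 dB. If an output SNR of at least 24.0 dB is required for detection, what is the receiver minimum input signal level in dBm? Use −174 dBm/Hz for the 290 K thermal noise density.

Sensitivity = −174 + 10 log₁₀(B) + NF + SNR_min
= −174 + 69.47 + 2.41 + 24.0
= −78.12 dBm → −78.1 dBm

−78.1 dBm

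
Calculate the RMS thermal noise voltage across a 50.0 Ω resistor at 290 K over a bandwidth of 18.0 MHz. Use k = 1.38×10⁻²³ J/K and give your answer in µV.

V_n = √(4kTRB)
4kTRB = 4 × 1.38×10⁻²³ × 290 × 5.00×10¹ × 1.80×10⁷ = 1.44×10⁻¹¹ V²
V_n = √(1.44×10⁻¹¹) = 3.80×10⁻⁶ V = 3.80 µV

3.80 µV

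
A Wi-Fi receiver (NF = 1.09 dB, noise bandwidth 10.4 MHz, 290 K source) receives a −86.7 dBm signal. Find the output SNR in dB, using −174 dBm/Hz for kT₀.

16.0 dB

Noise floor: N = −174 + 10 log₁₀(B) + NF
10 log₁₀(1.04×10⁷) = 70.17 dB
N = −174 + 70.17 + 1.09 = −102.74 dBm
SNR = P_sig − N = −86.7 − (−102.74) = 16.04 dB → 16.0 dB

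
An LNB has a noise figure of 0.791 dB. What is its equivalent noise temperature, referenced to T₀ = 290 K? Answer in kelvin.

F = 10^(0.791/10) = 1.19978
T_e = (F − 1)·T₀ = (1.19978 − 1) × 290 = 57.9 K

57.9 K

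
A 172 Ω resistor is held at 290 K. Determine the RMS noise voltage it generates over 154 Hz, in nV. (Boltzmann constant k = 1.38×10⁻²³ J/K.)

V_n = √(4kTRB)
4kTRB = 4 × 1.38×10⁻²³ × 290 × 1.72×10² × 1.54×10² = 4.24×10⁻¹⁶ V²
V_n = √(4.24×10⁻¹⁶) = 2.06×10⁻⁸ V = 20.6 nV

20.6 nV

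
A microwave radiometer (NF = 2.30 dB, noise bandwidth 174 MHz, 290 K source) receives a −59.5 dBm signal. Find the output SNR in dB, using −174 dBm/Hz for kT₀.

29.8 dB

Noise floor: N = −174 + 10 log₁₀(B) + NF
10 log₁₀(1.74×10⁸) = 82.41 dB
N = −174 + 82.41 + 2.30 = −89.29 dBm
SNR = P_sig − N = −59.5 − (−89.29) = 29.79 dB → 29.8 dB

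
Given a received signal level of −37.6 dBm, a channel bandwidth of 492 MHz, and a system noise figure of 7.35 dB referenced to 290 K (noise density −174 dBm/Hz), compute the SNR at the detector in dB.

Noise floor: N = −174 + 10 log₁₀(B) + NF
10 log₁₀(4.92×10⁸) = 86.92 dB
N = −174 + 86.92 + 7.35 = −79.73 dBm
SNR = P_sig − N = −37.6 − (−79.73) = 42.13 dB → 42.1 dB

42.1 dB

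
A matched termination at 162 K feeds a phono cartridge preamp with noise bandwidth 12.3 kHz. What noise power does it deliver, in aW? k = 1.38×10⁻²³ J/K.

27.5 aW

P_n = kTB = 1.38×10⁻²³ × 162 × 1.23×10⁴ = 2.75×10⁻¹⁷ W = 27.5 aW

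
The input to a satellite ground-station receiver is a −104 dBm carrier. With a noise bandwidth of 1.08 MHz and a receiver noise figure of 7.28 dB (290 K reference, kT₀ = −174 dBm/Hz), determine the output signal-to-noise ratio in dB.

2.4 dB

Noise floor: N = −174 + 10 log₁₀(B) + NF
10 log₁₀(1.08×10⁶) = 60.33 dB
N = −174 + 60.33 + 7.28 = −106.39 dBm
SNR = P_sig − N = −104 − (−106.39) = 2.39 dB → 2.4 dB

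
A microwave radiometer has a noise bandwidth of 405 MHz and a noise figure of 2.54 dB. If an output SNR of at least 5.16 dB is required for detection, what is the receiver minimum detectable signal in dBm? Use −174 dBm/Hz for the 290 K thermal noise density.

Sensitivity = −174 + 10 log₁₀(B) + NF + SNR_min
= −174 + 86.07 + 2.54 + 5.16
= −80.23 dBm → −80.2 dBm

−80.2 dBm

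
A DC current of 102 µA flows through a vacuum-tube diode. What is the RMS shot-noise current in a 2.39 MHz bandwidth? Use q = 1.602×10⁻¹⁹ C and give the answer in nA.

I_n = √(2qI·B)
2qI·B = 2 × 1.602×10⁻¹⁹ × 1.02×10⁻⁴ × 2.39×10⁶ = 7.81×10⁻¹⁷ A²
I_n = √(7.81×10⁻¹⁷) = 8.84×10⁻⁹ A = 8.84 nA

8.84 nA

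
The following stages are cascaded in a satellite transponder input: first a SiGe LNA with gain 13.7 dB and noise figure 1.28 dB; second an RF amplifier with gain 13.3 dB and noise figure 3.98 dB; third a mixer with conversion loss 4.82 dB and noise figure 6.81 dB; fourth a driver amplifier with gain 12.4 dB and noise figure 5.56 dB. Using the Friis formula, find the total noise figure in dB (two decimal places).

1.55 dB

Convert to linear (a loss of L dB is a gain of −L dB): F_i = 10^(NF_i/10), G_i = 10^(G_i,dB/10)
  Stage 1: F_1 = 10^(1.28/10) = 1.343, G_1 = 10^(13.7/10) = 23.44
  Stage 2: F_2 = 10^(3.98/10) = 2.500, G_2 = 10^(13.3/10) = 21.38
  Stage 3: F_3 = 10^(6.81/10) = 4.797, G_3 = 10^(−4.82/10) = 0.3296
  Stage 4: F_4 = 10^(5.56/10) = 3.597, G_4 = 10^(12.4/10) = 17.38
Friis cascade:
  F = 1.343 + (2.500 − 1)/23.44 + (4.797 − 1)/501.2 + (3.597 − 1)/165.2 = 1.430
NF = 10 log₁₀(1.430) = 1.55 dB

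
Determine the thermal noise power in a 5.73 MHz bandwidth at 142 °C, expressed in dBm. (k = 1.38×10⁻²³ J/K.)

−104.8 dBm

T = 142 °C + 273.15 = 415.15 K
P_n = kTB = 1.38×10⁻²³ × 415.15 × 5.73×10⁶ = 3.28×10⁻¹⁴ W
In dBm: 10 log₁₀(3.28×10⁻¹⁴ / 10⁻³) = −104.8 dBm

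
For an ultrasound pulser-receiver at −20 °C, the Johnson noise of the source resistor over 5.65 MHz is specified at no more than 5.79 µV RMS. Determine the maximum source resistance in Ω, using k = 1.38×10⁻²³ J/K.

425 Ω

T = −20 °C + 273.15 = 253.15 K
Johnson–Nyquist: V_n = √(4kTRB) ⇒ R = V_n² / (4kTB)
4kTB = 4 × 1.38×10⁻²³ × 253.15 × 5.65×10⁶ = 7.90×10⁻¹⁴
R = (5.79×10⁻⁶)² / 7.90×10⁻¹⁴ = 4.25×10² Ω = 425 Ω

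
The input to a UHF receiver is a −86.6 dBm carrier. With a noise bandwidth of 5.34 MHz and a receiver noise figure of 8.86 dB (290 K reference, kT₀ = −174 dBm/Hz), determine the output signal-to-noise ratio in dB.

11.3 dB

Noise floor: N = −174 + 10 log₁₀(B) + NF
10 log₁₀(5.34×10⁶) = 67.28 dB
N = −174 + 67.28 + 8.86 = −97.86 dBm
SNR = P_sig − N = −86.6 − (−97.86) = 11.26 dB → 11.3 dB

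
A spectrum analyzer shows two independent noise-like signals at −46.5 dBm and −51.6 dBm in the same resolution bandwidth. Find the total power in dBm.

Convert to linear, add, convert back:
P₁ = 2.24×10⁻⁸ W, P₂ = 6.92×10⁻⁹ W
P_tot = 2.93×10⁻⁸ W → 10 log₁₀(P_tot / 10⁻³) = −45.3 dBm

−45.3 dBm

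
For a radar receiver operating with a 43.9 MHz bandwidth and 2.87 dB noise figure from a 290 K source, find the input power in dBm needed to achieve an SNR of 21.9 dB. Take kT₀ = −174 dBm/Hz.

−72.8 dBm

Sensitivity = −174 + 10 log₁₀(B) + NF + SNR_min
= −174 + 76.42 + 2.87 + 21.9
= −72.81 dBm → −72.8 dBm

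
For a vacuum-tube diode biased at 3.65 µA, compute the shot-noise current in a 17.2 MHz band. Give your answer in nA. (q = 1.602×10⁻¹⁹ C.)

4.48 nA

I_n = √(2qI·B)
2qI·B = 2 × 1.602×10⁻¹⁹ × 3.65×10⁻⁶ × 1.72×10⁷ = 2.01×10⁻¹⁷ A²
I_n = √(2.01×10⁻¹⁷) = 4.48×10⁻⁹ A = 4.48 nA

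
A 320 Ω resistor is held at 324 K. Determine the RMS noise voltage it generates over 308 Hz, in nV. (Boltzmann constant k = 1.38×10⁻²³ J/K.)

42.0 nV

V_n = √(4kTRB)
4kTRB = 4 × 1.38×10⁻²³ × 324 × 3.20×10² × 3.08×10² = 1.76×10⁻¹⁵ V²
V_n = √(1.76×10⁻¹⁵) = 4.20×10⁻⁸ V = 42.0 nV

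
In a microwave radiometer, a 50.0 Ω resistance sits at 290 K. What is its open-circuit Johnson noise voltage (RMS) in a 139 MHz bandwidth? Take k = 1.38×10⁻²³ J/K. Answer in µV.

10.5 µV

V_n = √(4kTRB)
4kTRB = 4 × 1.38×10⁻²³ × 290 × 5.00×10¹ × 1.39×10⁸ = 1.11×10⁻¹⁰ V²
V_n = √(1.11×10⁻¹⁰) = 1.05×10⁻⁵ V = 10.5 µV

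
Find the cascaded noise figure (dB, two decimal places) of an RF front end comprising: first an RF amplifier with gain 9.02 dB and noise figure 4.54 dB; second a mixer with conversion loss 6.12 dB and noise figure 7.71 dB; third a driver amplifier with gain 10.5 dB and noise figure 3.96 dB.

6.26 dB

Convert to linear (a loss of L dB is a gain of −L dB): F_i = 10^(NF_i/10), G_i = 10^(G_i,dB/10)
  Stage 1: F_1 = 10^(4.54/10) = 2.844, G_1 = 10^(9.02/10) = 7.980
  Stage 2: F_2 = 10^(7.71/10) = 5.902, G_2 = 10^(−6.12/10) = 0.2443
  Stage 3: F_3 = 10^(3.96/10) = 2.489, G_3 = 10^(10.5/10) = 11.22
Friis cascade:
  F = 2.844 + (5.902 − 1)/7.980 + (2.489 − 1)/1.950 = 4.222
NF = 10 log₁₀(4.222) = 6.26 dB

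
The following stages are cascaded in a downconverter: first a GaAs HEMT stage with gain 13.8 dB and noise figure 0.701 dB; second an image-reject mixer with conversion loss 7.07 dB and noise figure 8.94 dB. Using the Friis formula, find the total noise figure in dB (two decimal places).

1.64 dB

Convert to linear (a loss of L dB is a gain of −L dB): F_i = 10^(NF_i/10), G_i = 10^(G_i,dB/10)
  Stage 1: F_1 = 10^(0.701/10) = 1.175, G_1 = 10^(13.8/10) = 23.99
  Stage 2: F_2 = 10^(8.94/10) = 7.834, G_2 = 10^(−7.07/10) = 0.1963
Friis cascade:
  F = 1.175 + (7.834 − 1)/23.99 = 1.460
NF = 10 log₁₀(1.460) = 1.64 dB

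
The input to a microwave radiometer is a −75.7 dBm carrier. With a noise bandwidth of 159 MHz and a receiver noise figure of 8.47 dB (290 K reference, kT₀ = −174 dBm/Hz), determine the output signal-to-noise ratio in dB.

7.8 dB

Noise floor: N = −174 + 10 log₁₀(B) + NF
10 log₁₀(1.59×10⁸) = 82.01 dB
N = −174 + 82.01 + 8.47 = −83.52 dBm
SNR = P_sig − N = −75.7 − (−83.52) = 7.82 dB → 7.8 dB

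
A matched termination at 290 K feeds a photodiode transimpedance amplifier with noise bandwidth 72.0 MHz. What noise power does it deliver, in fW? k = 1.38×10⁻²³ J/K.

288 fW

P_n = kTB = 1.38×10⁻²³ × 290 × 7.20×10⁷ = 2.88×10⁻¹³ W = 288 fW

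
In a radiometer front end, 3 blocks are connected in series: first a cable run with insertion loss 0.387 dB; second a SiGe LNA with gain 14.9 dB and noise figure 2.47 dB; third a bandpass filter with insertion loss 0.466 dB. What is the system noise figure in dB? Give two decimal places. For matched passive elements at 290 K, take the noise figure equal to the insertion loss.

2.87 dB

Convert to linear (a loss of L dB is a gain of −L dB): F_i = 10^(NF_i/10), G_i = 10^(G_i,dB/10)
  Stage 1: F_1 = 10^(0.387/10) = 1.093, G_1 = 10^(−0.387/10) = 0.9147
  Stage 2: F_2 = 10^(2.47/10) = 1.766, G_2 = 10^(14.9/10) = 30.90
  Stage 3: F_3 = 10^(0.466/10) = 1.113, G_3 = 10^(−0.466/10) = 0.8983
Friis cascade:
  F = 1.093 + (1.766 − 1)/0.9147 + (1.113 − 1)/28.27 = 1.935
NF = 10 log₁₀(1.935) = 2.87 dB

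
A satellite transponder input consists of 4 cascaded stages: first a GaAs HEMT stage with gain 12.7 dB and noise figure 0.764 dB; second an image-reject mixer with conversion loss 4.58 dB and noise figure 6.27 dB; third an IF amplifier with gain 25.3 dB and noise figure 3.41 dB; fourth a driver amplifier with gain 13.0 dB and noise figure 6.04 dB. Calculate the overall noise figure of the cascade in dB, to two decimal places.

Convert to linear (a loss of L dB is a gain of −L dB): F_i = 10^(NF_i/10), G_i = 10^(G_i,dB/10)
  Stage 1: F_1 = 10^(0.764/10) = 1.192, G_1 = 10^(12.7/10) = 18.62
  Stage 2: F_2 = 10^(6.27/10) = 4.236, G_2 = 10^(−4.58/10) = 0.3483
  Stage 3: F_3 = 10^(3.41/10) = 2.193, G_3 = 10^(25.3/10) = 338.8
  Stage 4: F_4 = 10^(6.04/10) = 4.018, G_4 = 10^(13.0/10) = 19.95
Friis cascade:
  F = 1.192 + (4.236 − 1)/18.62 + (2.193 − 1)/6.486 + (4.018 − 1)/2198 = 1.551
NF = 10 log₁₀(1.551) = 1.91 dB

1.91 dB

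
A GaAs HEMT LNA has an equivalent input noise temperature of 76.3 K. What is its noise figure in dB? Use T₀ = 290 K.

F = 1 + T_e/T₀ = 1 + 76.3/290 = 1.2631
NF = 10 log₁₀(1.2631) = 1.01 dB

1.01 dB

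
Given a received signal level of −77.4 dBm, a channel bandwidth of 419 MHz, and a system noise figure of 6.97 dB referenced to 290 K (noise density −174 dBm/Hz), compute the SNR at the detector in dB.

3.4 dB

Noise floor: N = −174 + 10 log₁₀(B) + NF
10 log₁₀(4.19×10⁸) = 86.22 dB
N = −174 + 86.22 + 6.97 = −80.81 dBm
SNR = P_sig − N = −77.4 − (−80.81) = 3.41 dB → 3.4 dB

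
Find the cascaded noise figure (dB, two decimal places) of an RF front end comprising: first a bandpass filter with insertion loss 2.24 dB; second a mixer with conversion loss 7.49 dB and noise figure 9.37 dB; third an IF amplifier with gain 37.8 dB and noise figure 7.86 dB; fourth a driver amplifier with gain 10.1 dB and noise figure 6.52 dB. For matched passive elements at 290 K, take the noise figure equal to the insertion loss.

17.96 dB

Convert to linear (a loss of L dB is a gain of −L dB): F_i = 10^(NF_i/10), G_i = 10^(G_i,dB/10)
  Stage 1: F_1 = 10^(2.24/10) = 1.675, G_1 = 10^(−2.24/10) = 0.5970
  Stage 2: F_2 = 10^(9.37/10) = 8.650, G_2 = 10^(−7.49/10) = 0.1782
  Stage 3: F_3 = 10^(7.86/10) = 6.109, G_3 = 10^(37.8/10) = 6026
  Stage 4: F_4 = 10^(6.52/10) = 4.487, G_4 = 10^(10.1/10) = 10.23
Friis cascade:
  F = 1.675 + (8.650 − 1)/0.5970 + (6.109 − 1)/0.1064 + (4.487 − 1)/641.2 = 62.51
NF = 10 log₁₀(62.51) = 17.96 dB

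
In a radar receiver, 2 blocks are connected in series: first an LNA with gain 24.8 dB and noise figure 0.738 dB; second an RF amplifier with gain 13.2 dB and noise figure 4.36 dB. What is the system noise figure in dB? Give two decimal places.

0.76 dB

Convert to linear (a loss of L dB is a gain of −L dB): F_i = 10^(NF_i/10), G_i = 10^(G_i,dB/10)
  Stage 1: F_1 = 10^(0.738/10) = 1.185, G_1 = 10^(24.8/10) = 302.0
  Stage 2: F_2 = 10^(4.36/10) = 2.729, G_2 = 10^(13.2/10) = 20.89
Friis cascade:
  F = 1.185 + (2.729 − 1)/302.0 = 1.191
NF = 10 log₁₀(1.191) = 0.76 dB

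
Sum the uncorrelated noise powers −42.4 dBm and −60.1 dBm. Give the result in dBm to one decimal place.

−42.3 dBm

Convert to linear, add, convert back:
P₁ = 5.75×10⁻⁸ W, P₂ = 9.77×10⁻¹⁰ W
P_tot = 5.85×10⁻⁸ W → 10 log₁₀(P_tot / 10⁻³) = −42.3 dBm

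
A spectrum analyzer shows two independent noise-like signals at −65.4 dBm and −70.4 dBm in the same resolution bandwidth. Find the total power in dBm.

Convert to linear, add, convert back:
P₁ = 2.88×10⁻¹⁰ W, P₂ = 9.12×10⁻¹¹ W
P_tot = 3.80×10⁻¹⁰ W → 10 log₁₀(P_tot / 10⁻³) = −64.2 dBm

−64.2 dBm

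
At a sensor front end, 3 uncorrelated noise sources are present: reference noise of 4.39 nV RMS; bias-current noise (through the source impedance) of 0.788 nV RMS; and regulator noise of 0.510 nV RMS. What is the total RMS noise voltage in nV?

Uncorrelated sources add in power (mean-square): V_tot = √(ΣV_i²)
V_tot = √[(4.39×10⁻⁹)² + (7.88×10⁻¹⁰)² + (5.10×10⁻¹⁰)²] = 4.49×10⁻⁹ V = 4.49 nV

4.49 nV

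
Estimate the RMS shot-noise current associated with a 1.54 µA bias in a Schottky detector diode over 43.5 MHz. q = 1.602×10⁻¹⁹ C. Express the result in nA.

I_n = √(2qI·B)
2qI·B = 2 × 1.602×10⁻¹⁹ × 1.54×10⁻⁶ × 4.35×10⁷ = 2.15×10⁻¹⁷ A²
I_n = √(2.15×10⁻¹⁷) = 4.63×10⁻⁹ A = 4.63 nA

4.63 nA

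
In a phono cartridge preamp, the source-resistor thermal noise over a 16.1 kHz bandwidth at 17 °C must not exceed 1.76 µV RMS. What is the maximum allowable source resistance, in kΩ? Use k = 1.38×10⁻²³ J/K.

T = 17 °C + 273.15 = 290.15 K
Johnson–Nyquist: V_n = √(4kTRB) ⇒ R = V_n² / (4kTB)
4kTB = 4 × 1.38×10⁻²³ × 290.15 × 1.61×10⁴ = 2.58×10⁻¹⁶
R = (1.76×10⁻⁶)² / 2.58×10⁻¹⁶ = 1.20×10⁴ Ω = 12.0 kΩ

12.0 kΩ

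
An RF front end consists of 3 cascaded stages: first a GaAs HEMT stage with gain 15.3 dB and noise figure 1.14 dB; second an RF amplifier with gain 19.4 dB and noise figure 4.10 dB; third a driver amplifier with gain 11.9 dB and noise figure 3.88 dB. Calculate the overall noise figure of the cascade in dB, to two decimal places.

Convert to linear (a loss of L dB is a gain of −L dB): F_i = 10^(NF_i/10), G_i = 10^(G_i,dB/10)
  Stage 1: F_1 = 10^(1.14/10) = 1.300, G_1 = 10^(15.3/10) = 33.88
  Stage 2: F_2 = 10^(4.10/10) = 2.570, G_2 = 10^(19.4/10) = 87.10
  Stage 3: F_3 = 10^(3.88/10) = 2.443, G_3 = 10^(11.9/10) = 15.49
Friis cascade:
  F = 1.300 + (2.570 − 1)/33.88 + (2.443 − 1)/2951 = 1.347
NF = 10 log₁₀(1.347) = 1.29 dB

1.29 dB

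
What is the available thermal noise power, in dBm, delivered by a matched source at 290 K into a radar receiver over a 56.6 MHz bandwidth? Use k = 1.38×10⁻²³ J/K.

−96.4 dBm

P_n = kTB = 1.38×10⁻²³ × 290 × 5.66×10⁷ = 2.27×10⁻¹³ W
In dBm: 10 log₁₀(2.27×10⁻¹³ / 10⁻³) = −96.4 dBm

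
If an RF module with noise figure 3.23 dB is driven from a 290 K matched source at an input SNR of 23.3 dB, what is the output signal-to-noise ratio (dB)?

By definition F = SNR_in/SNR_out, so in dB: SNR_out = SNR_in − NF
SNR_out = 23.3 − 3.23 = 20.07 dB

20.07 dB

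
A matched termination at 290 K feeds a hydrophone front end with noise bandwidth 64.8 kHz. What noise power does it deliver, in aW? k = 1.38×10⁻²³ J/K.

259 aW

P_n = kTB = 1.38×10⁻²³ × 290 × 6.48×10⁴ = 2.59×10⁻¹⁶ W = 259 aW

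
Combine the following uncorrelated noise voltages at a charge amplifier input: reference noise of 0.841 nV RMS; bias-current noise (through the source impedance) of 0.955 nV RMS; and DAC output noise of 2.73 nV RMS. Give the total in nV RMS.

3.01 nV

Uncorrelated sources add in power (mean-square): V_tot = √(ΣV_i²)
V_tot = √[(8.41×10⁻¹⁰)² + (9.55×10⁻¹⁰)² + (2.73×10⁻⁹)²] = 3.01×10⁻⁹ V = 3.01 nV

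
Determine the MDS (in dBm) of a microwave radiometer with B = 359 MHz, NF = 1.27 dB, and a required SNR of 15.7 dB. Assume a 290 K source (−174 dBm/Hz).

−71.5 dBm

Sensitivity = −174 + 10 log₁₀(B) + NF + SNR_min
= −174 + 85.55 + 1.27 + 15.7
= −71.48 dBm → −71.5 dBm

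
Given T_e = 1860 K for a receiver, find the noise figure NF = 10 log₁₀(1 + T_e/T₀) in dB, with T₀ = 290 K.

F = 1 + T_e/T₀ = 1 + 1860/290 = 7.41379
NF = 10 log₁₀(7.41379) = 8.70 dB

8.70 dB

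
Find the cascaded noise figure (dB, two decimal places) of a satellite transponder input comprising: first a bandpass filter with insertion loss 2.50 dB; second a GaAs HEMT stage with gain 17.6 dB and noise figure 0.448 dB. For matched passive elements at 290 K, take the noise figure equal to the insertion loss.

2.95 dB

Convert to linear (a loss of L dB is a gain of −L dB): F_i = 10^(NF_i/10), G_i = 10^(G_i,dB/10)
  Stage 1: F_1 = 10^(2.50/10) = 1.778, G_1 = 10^(−2.50/10) = 0.5623
  Stage 2: F_2 = 10^(0.448/10) = 1.109, G_2 = 10^(17.6/10) = 57.54
Friis cascade:
  F = 1.778 + (1.109 − 1)/0.5623 = 1.972
NF = 10 log₁₀(1.972) = 2.95 dB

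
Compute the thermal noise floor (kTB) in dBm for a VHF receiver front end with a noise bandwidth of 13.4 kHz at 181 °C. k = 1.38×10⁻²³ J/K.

−130.8 dBm

T = 181 °C + 273.15 = 454.15 K
P_n = kTB = 1.38×10⁻²³ × 454.15 × 1.34×10⁴ = 8.40×10⁻¹⁷ W
In dBm: 10 log₁₀(8.40×10⁻¹⁷ / 10⁻³) = −130.8 dBm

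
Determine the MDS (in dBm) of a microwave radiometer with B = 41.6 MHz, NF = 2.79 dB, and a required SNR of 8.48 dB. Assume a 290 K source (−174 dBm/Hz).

Sensitivity = −174 + 10 log₁₀(B) + NF + SNR_min
= −174 + 76.19 + 2.79 + 8.48
= −86.54 dBm → −86.5 dBm

−86.5 dBm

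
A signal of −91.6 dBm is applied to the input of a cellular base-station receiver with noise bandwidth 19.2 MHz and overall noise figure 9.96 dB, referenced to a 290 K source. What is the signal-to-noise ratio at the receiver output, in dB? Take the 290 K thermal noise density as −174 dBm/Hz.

Noise floor: N = −174 + 10 log₁₀(B) + NF
10 log₁₀(1.92×10⁷) = 72.83 dB
N = −174 + 72.83 + 9.96 = −91.21 dBm
SNR = P_sig − N = −91.6 − (−91.21) = −0.39 dB → −0.4 dB

−0.4 dB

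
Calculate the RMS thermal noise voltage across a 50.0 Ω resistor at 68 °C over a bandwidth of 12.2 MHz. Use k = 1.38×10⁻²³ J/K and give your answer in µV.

T = 68 °C + 273.15 = 341.15 K
V_n = √(4kTRB)
4kTRB = 4 × 1.38×10⁻²³ × 341.15 × 5.00×10¹ × 1.22×10⁷ = 1.15×10⁻¹¹ V²
V_n = √(1.15×10⁻¹¹) = 3.39×10⁻⁶ V = 3.39 µV

3.39 µV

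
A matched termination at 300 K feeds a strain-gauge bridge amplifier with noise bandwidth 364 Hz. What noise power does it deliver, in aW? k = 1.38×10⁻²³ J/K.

P_n = kTB = 1.38×10⁻²³ × 300 × 3.64×10² = 1.51×10⁻¹⁸ W = 1.51 aW

1.51 aW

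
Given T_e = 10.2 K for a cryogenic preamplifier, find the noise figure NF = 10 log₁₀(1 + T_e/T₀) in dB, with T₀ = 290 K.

F = 1 + T_e/T₀ = 1 + 10.2/290 = 1.03517
NF = 10 log₁₀(1.03517) = 0.150 dB

0.150 dB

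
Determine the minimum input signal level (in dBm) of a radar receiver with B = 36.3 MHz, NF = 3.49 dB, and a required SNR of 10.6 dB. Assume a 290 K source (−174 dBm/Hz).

Sensitivity = −174 + 10 log₁₀(B) + NF + SNR_min
= −174 + 75.6 + 3.49 + 10.6
= −84.31 dBm → −84.3 dBm

−84.3 dBm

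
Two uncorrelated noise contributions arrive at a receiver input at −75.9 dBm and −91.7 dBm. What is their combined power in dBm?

Convert to linear, add, convert back:
P₁ = 2.57×10⁻¹¹ W, P₂ = 6.76×10⁻¹³ W
P_tot = 2.64×10⁻¹¹ W → 10 log₁₀(P_tot / 10⁻³) = −75.8 dBm

−75.8 dBm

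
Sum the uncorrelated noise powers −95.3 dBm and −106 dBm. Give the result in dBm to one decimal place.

−94.9 dBm

Convert to linear, add, convert back:
P₁ = 2.95×10⁻¹³ W, P₂ = 2.51×10⁻¹⁴ W
P_tot = 3.20×10⁻¹³ W → 10 log₁₀(P_tot / 10⁻³) = −94.9 dBm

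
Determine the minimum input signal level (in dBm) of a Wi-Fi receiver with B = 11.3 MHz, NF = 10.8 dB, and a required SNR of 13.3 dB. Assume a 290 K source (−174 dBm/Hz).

−79.4 dBm

Sensitivity = −174 + 10 log₁₀(B) + NF + SNR_min
= −174 + 70.53 + 10.8 + 13.3
= −79.37 dBm → −79.4 dBm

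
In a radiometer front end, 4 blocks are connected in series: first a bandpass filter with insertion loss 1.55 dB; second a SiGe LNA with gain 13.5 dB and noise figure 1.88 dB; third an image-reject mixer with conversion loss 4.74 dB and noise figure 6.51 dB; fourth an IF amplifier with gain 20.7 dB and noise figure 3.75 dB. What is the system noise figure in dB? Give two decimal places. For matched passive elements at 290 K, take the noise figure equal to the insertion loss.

4.29 dB

Convert to linear (a loss of L dB is a gain of −L dB): F_i = 10^(NF_i/10), G_i = 10^(G_i,dB/10)
  Stage 1: F_1 = 10^(1.55/10) = 1.429, G_1 = 10^(−1.55/10) = 0.6998
  Stage 2: F_2 = 10^(1.88/10) = 1.542, G_2 = 10^(13.5/10) = 22.39
  Stage 3: F_3 = 10^(6.51/10) = 4.477, G_3 = 10^(−4.74/10) = 0.3357
  Stage 4: F_4 = 10^(3.75/10) = 2.371, G_4 = 10^(20.7/10) = 117.5
Friis cascade:
  F = 1.429 + (1.542 − 1)/0.6998 + (4.477 − 1)/15.67 + (2.371 − 1)/5.260 = 2.686
NF = 10 log₁₀(2.686) = 4.29 dB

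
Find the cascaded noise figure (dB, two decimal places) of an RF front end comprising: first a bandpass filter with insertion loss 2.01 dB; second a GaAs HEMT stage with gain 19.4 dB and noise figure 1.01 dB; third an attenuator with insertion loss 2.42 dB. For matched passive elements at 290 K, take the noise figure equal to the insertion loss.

3.05 dB

Convert to linear (a loss of L dB is a gain of −L dB): F_i = 10^(NF_i/10), G_i = 10^(G_i,dB/10)
  Stage 1: F_1 = 10^(2.01/10) = 1.589, G_1 = 10^(−2.01/10) = 0.6295
  Stage 2: F_2 = 10^(1.01/10) = 1.262, G_2 = 10^(19.4/10) = 87.10
  Stage 3: F_3 = 10^(2.42/10) = 1.746, G_3 = 10^(−2.42/10) = 0.5728
Friis cascade:
  F = 1.589 + (1.262 − 1)/0.6295 + (1.746 − 1)/54.83 = 2.018
NF = 10 log₁₀(2.018) = 3.05 dB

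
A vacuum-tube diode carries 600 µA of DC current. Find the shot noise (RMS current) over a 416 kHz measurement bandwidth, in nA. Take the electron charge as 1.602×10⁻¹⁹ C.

I_n = √(2qI·B)
2qI·B = 2 × 1.602×10⁻¹⁹ × 6.00×10⁻⁴ × 4.16×10⁵ = 8.00×10⁻¹⁷ A²
I_n = √(8.00×10⁻¹⁷) = 8.94×10⁻⁹ A = 8.94 nA

8.94 nA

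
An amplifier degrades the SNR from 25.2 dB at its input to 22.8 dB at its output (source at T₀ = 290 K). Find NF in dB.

NF (dB) = SNR_in(dB) − SNR_out(dB) when the source is at T₀
NF = 25.2 − 22.8 = 2.4 dB

2.4 dB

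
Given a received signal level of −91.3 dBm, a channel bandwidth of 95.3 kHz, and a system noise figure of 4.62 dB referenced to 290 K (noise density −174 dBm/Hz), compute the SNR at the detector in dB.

Noise floor: N = −174 + 10 log₁₀(B) + NF
10 log₁₀(9.53×10⁴) = 49.79 dB
N = −174 + 49.79 + 4.62 = −119.59 dBm
SNR = P_sig − N = −91.3 − (−119.59) = 28.29 dB → 28.3 dB

28.3 dB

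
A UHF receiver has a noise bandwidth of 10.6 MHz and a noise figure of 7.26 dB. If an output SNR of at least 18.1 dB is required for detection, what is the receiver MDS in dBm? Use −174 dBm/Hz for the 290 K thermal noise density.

−78.4 dBm

Sensitivity = −174 + 10 log₁₀(B) + NF + SNR_min
= −174 + 70.25 + 7.26 + 18.1
= −78.39 dBm → −78.4 dBm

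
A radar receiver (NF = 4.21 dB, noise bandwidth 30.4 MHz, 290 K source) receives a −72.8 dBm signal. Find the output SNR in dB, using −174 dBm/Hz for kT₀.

22.2 dB

Noise floor: N = −174 + 10 log₁₀(B) + NF
10 log₁₀(3.04×10⁷) = 74.83 dB
N = −174 + 74.83 + 4.21 = −94.96 dBm
SNR = P_sig − N = −72.8 − (−94.96) = 22.16 dB → 22.2 dB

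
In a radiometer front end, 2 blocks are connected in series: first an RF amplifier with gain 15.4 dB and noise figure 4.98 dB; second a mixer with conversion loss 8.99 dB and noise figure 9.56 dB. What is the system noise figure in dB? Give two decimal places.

5.29 dB

Convert to linear (a loss of L dB is a gain of −L dB): F_i = 10^(NF_i/10), G_i = 10^(G_i,dB/10)
  Stage 1: F_1 = 10^(4.98/10) = 3.148, G_1 = 10^(15.4/10) = 34.67
  Stage 2: F_2 = 10^(9.56/10) = 9.036, G_2 = 10^(−8.99/10) = 0.1262
Friis cascade:
  F = 3.148 + (9.036 − 1)/34.67 = 3.380
NF = 10 log₁₀(3.380) = 5.29 dB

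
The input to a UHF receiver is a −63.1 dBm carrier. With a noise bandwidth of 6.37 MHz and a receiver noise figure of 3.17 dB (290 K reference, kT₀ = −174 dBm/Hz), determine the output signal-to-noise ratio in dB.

39.7 dB

Noise floor: N = −174 + 10 log₁₀(B) + NF
10 log₁₀(6.37×10⁶) = 68.04 dB
N = −174 + 68.04 + 3.17 = −102.79 dBm
SNR = P_sig − N = −63.1 − (−102.79) = 39.69 dB → 39.7 dB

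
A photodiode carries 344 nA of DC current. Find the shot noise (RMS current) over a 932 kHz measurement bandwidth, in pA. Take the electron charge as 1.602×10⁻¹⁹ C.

I_n = √(2qI·B)
2qI·B = 2 × 1.602×10⁻¹⁹ × 3.44×10⁻⁷ × 9.32×10⁵ = 1.03×10⁻¹⁹ A²
I_n = √(1.03×10⁻¹⁹) = 3.21×10⁻¹⁰ A = 321 pA

321 pA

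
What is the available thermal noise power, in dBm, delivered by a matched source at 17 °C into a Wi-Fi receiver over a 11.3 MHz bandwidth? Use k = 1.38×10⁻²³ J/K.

T = 17 °C + 273.15 = 290.15 K
P_n = kTB = 1.38×10⁻²³ × 290.15 × 1.13×10⁷ = 4.52×10⁻¹⁴ W
In dBm: 10 log₁₀(4.52×10⁻¹⁴ / 10⁻³) = −103.4 dBm

−103.4 dBm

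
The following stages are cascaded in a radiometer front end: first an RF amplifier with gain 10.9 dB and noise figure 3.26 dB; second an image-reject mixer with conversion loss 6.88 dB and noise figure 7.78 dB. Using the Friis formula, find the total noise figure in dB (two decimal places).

Convert to linear (a loss of L dB is a gain of −L dB): F_i = 10^(NF_i/10), G_i = 10^(G_i,dB/10)
  Stage 1: F_1 = 10^(3.26/10) = 2.118, G_1 = 10^(10.9/10) = 12.30
  Stage 2: F_2 = 10^(7.78/10) = 5.998, G_2 = 10^(−6.88/10) = 0.2051
Friis cascade:
  F = 2.118 + (5.998 − 1)/12.30 = 2.525
NF = 10 log₁₀(2.525) = 4.02 dB

4.02 dB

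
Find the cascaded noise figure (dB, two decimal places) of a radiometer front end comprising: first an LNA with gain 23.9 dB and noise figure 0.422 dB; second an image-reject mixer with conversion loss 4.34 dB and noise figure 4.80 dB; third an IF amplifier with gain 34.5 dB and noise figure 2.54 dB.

Convert to linear (a loss of L dB is a gain of −L dB): F_i = 10^(NF_i/10), G_i = 10^(G_i,dB/10)
  Stage 1: F_1 = 10^(0.422/10) = 1.102, G_1 = 10^(23.9/10) = 245.5
  Stage 2: F_2 = 10^(4.80/10) = 3.020, G_2 = 10^(−4.34/10) = 0.3681
  Stage 3: F_3 = 10^(2.54/10) = 1.795, G_3 = 10^(34.5/10) = 2818
Friis cascade:
  F = 1.102 + (3.020 − 1)/245.5 + (1.795 − 1)/90.36 = 1.119
NF = 10 log₁₀(1.119) = 0.49 dB

0.49 dB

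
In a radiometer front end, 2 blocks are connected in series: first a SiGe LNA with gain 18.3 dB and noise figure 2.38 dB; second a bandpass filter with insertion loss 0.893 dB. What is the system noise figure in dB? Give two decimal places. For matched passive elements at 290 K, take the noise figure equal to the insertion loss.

2.39 dB

Convert to linear (a loss of L dB is a gain of −L dB): F_i = 10^(NF_i/10), G_i = 10^(G_i,dB/10)
  Stage 1: F_1 = 10^(2.38/10) = 1.730, G_1 = 10^(18.3/10) = 67.61
  Stage 2: F_2 = 10^(0.893/10) = 1.228, G_2 = 10^(−0.893/10) = 0.8141
Friis cascade:
  F = 1.730 + (1.228 − 1)/67.61 = 1.733
NF = 10 log₁₀(1.733) = 2.39 dB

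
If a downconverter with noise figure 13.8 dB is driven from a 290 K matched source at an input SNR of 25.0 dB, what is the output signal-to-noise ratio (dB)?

11.2 dB

By definition F = SNR_in/SNR_out, so in dB: SNR_out = SNR_in − NF
SNR_out = 25.0 − 13.8 = 11.2 dB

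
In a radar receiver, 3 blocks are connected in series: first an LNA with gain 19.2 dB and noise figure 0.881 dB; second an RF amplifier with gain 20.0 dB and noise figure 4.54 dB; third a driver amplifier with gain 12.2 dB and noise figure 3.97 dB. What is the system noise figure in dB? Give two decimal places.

Convert to linear (a loss of L dB is a gain of −L dB): F_i = 10^(NF_i/10), G_i = 10^(G_i,dB/10)
  Stage 1: F_1 = 10^(0.881/10) = 1.225, G_1 = 10^(19.2/10) = 83.18
  Stage 2: F_2 = 10^(4.54/10) = 2.844, G_2 = 10^(20.0/10) = 100.0
  Stage 3: F_3 = 10^(3.97/10) = 2.495, G_3 = 10^(12.2/10) = 16.60
Friis cascade:
  F = 1.225 + (2.844 − 1)/83.18 + (2.495 − 1)/8318 = 1.247
NF = 10 log₁₀(1.247) = 0.96 dB

0.96 dB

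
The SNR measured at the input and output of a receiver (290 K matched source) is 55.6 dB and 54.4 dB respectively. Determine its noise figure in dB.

NF (dB) = SNR_in(dB) − SNR_out(dB) when the source is at T₀
NF = 55.6 − 54.4 = 1.2 dB

1.2 dB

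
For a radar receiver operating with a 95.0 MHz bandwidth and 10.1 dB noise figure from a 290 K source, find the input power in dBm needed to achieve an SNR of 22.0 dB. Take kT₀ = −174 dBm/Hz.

−62.1 dBm

Sensitivity = −174 + 10 log₁₀(B) + NF + SNR_min
= −174 + 79.78 + 10.1 + 22.0
= −62.12 dBm → −62.1 dBm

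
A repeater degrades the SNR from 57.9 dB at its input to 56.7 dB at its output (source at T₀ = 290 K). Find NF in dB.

NF (dB) = SNR_in(dB) − SNR_out(dB) when the source is at T₀
NF = 57.9 − 56.7 = 1.2 dB

1.2 dB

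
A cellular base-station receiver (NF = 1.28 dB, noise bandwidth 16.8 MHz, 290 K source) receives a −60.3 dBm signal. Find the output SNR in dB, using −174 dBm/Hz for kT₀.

40.2 dB

Noise floor: N = −174 + 10 log₁₀(B) + NF
10 log₁₀(1.68×10⁷) = 72.25 dB
N = −174 + 72.25 + 1.28 = −100.47 dBm
SNR = P_sig − N = −60.3 − (−100.47) = 40.17 dB → 40.2 dB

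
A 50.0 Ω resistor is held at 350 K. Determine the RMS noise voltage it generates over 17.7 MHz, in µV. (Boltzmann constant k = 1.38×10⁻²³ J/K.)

4.13 µV

V_n = √(4kTRB)
4kTRB = 4 × 1.38×10⁻²³ × 350 × 5.00×10¹ × 1.77×10⁷ = 1.71×10⁻¹¹ V²
V_n = √(1.71×10⁻¹¹) = 4.13×10⁻⁶ V = 4.13 µV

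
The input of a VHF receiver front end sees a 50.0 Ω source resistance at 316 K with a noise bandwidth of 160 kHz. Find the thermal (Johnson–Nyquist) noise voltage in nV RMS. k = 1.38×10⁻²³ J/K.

V_n = √(4kTRB)
4kTRB = 4 × 1.38×10⁻²³ × 316 × 5.00×10¹ × 1.60×10⁵ = 1.40×10⁻¹³ V²
V_n = √(1.40×10⁻¹³) = 3.74×10⁻⁷ V = 374 nV

374 nV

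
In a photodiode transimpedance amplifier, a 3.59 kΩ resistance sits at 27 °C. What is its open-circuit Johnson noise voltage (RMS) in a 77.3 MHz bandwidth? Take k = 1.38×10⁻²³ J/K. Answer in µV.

T = 27 °C + 273.15 = 300.15 K
V_n = √(4kTRB)
4kTRB = 4 × 1.38×10⁻²³ × 300.15 × 3.59×10³ × 7.73×10⁷ = 4.60×10⁻⁹ V²
V_n = √(4.60×10⁻⁹) = 6.78×10⁻⁵ V = 67.8 µV

67.8 µV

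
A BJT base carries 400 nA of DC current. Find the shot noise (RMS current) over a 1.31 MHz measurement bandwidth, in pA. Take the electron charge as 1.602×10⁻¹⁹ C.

I_n = √(2qI·B)
2qI·B = 2 × 1.602×10⁻¹⁹ × 4.00×10⁻⁷ × 1.31×10⁶ = 1.68×10⁻¹⁹ A²
I_n = √(1.68×10⁻¹⁹) = 4.10×10⁻¹⁰ A = 410 pA

410 pA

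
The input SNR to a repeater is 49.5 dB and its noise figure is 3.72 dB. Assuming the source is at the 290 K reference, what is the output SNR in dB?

45.78 dB

By definition F = SNR_in/SNR_out, so in dB: SNR_out = SNR_in − NF
SNR_out = 49.5 − 3.72 = 45.78 dB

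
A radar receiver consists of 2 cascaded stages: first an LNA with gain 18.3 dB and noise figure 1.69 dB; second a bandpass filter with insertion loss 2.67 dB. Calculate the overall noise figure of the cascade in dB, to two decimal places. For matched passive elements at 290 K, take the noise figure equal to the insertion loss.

Convert to linear (a loss of L dB is a gain of −L dB): F_i = 10^(NF_i/10), G_i = 10^(G_i,dB/10)
  Stage 1: F_1 = 10^(1.69/10) = 1.476, G_1 = 10^(18.3/10) = 67.61
  Stage 2: F_2 = 10^(2.67/10) = 1.849, G_2 = 10^(−2.67/10) = 0.5408
Friis cascade:
  F = 1.476 + (1.849 − 1)/67.61 = 1.488
NF = 10 log₁₀(1.488) = 1.73 dB

1.73 dB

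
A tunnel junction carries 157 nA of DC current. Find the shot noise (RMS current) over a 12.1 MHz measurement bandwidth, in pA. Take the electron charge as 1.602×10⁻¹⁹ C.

780 pA

I_n = √(2qI·B)
2qI·B = 2 × 1.602×10⁻¹⁹ × 1.57×10⁻⁷ × 1.21×10⁷ = 6.09×10⁻¹⁹ A²
I_n = √(6.09×10⁻¹⁹) = 7.80×10⁻¹⁰ A = 780 pA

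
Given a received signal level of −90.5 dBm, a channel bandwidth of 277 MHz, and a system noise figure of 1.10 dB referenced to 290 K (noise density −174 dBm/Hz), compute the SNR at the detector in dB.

Noise floor: N = −174 + 10 log₁₀(B) + NF
10 log₁₀(2.77×10⁸) = 84.42 dB
N = −174 + 84.42 + 1.10 = −88.48 dBm
SNR = P_sig − N = −90.5 − (−88.48) = −2.02 dB → −2.0 dB

−2.0 dB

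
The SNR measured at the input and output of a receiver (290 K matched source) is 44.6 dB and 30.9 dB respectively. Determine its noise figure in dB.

NF (dB) = SNR_in(dB) − SNR_out(dB) when the source is at T₀
NF = 44.6 − 30.9 = 13.7 dB

13.7 dB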